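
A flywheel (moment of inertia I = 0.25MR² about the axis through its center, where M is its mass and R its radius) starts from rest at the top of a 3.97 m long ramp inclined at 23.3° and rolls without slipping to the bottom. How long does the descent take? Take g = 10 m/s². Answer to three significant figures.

t ≈ 1.58 s

Here I = 0.25MR², so the shape factor k = I/(MR²) = 0.25.
Newton's second law down the slope: Mg sinθ − f = Ma. The torque equation fR = Iα (with α = a/R) gives f = kMa.
Hence a = g sinθ/(1+k) = 10×sin23.3°/1.25 = 3.164 m/s².
Starting from rest, L = ½at², so t = √(2L/a) = √(2×3.97/3.164) ≈ 1.58 s.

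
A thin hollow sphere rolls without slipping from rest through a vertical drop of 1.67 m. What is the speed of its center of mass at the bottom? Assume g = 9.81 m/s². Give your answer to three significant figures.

v ≈ 4.43 m/s

Here I = (2/3)MR², so the shape factor k = I/(MR²) = 2/3.
Pure rolling means v = ωR; then KE = ½Mv² + ½I(v/R)² = ½(1+k)Mv² = (5/6)Mv².
Energy conservation: Mgh = (5/6)Mv², so v = √(2gh/(1+k)) = √(2 × 9.81 × 1.67 / 1.667) ≈ 4.43 m/s.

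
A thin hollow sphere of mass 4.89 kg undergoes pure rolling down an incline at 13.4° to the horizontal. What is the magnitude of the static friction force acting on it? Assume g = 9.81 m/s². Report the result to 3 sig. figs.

For this body I = (2/3)MR², i.e. k = I/(MR²) = 2/3.
Newton's second law down the slope: Mg sinθ − f = Ma. The torque equation fR = Iα (with α = a/R) gives f = kMa.
Combining, a = g sinθ/(1+k) and f = kMa = kMg sinθ/(1+k).
f = (2/3) × 4.89 × 9.81 × sin13.4° / 1.667 ≈ 4.45 N.

f ≈ 4.45 N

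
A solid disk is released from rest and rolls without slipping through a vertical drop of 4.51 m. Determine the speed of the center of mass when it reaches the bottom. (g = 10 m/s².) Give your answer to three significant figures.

v ≈ 7.75 m/s

With I = (1/2)MR², the ratio k = I/(MR²) is 0.5.
The rolling condition ω = v/R makes the rotational term ½I(v/R)² = ½kMv², so KE_total = ½(1+k)Mv² = (3/4)Mv².
Energy conservation: Mgh = (3/4)Mv², so v = √(2gh/(1+k)) = √(2 × 10 × 4.51 / 1.5) ≈ 7.75 m/s.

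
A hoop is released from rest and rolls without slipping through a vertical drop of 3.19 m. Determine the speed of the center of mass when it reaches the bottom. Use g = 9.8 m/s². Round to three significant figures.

v ≈ 5.59 m/s

The moment of inertia is MR², giving k ≡ I/(MR²) = 1.
Rolling without slipping gives ω = v/R, so the total kinetic energy is ½Mv² + ½Iω² = ½(1+k)Mv² = Mv².
Energy conservation: Mgh = Mv², so v = √(2gh/(1+k)) = √(2 × 9.8 × 3.19 / 2) ≈ 5.59 m/s.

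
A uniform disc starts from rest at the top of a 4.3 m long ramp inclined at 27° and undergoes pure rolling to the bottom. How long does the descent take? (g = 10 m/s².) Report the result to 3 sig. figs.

t ≈ 1.69 s

For this body I = (1/2)MR², i.e. k = I/(MR²) = 0.5.
Newton's second law down the slope: Mg sinθ − f = Ma. The torque equation fR = Iα (with α = a/R) gives f = kMa.
Hence a = g sinθ/(1+k) = 10×sin27°/1.5 = 3.027 m/s².
Starting from rest, L = ½at², so t = √(2L/a) = √(2×4.3/3.027) ≈ 1.69 s.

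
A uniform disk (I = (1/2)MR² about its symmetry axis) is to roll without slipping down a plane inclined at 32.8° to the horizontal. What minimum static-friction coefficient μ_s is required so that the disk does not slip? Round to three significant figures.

The moment of inertia is (1/2)MR², giving k ≡ I/(MR²) = 0.5.
Translational: Mg sinθ − f = Ma. Rotational about the CM: fR = Iα = kMRa, so f = kMa.
These give a = g sinθ/(1+k) and the required friction f = kMg sinθ/(1+k).
The normal force is N = Mg cosθ, so μ_min = f/N = k tanθ/(1+k).
μ_min = 0.5 × tan32.8° / 1.5 ≈ 0.215.

μ_min ≈ 0.215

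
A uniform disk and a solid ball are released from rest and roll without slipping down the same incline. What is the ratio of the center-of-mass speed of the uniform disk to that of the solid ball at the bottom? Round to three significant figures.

v_ratio ≈ 0.966

Each satisfies Mgh = ½(1+k)Mv² with k = I/(MR²), so v ∝ 1/√(1+k).
For the uniform disk k = 0.5; for the solid ball k = 0.4.
v₁/v₂ = √((1+k₂)/(1+k₁)) = √(1.4/1.5) ≈ 0.966.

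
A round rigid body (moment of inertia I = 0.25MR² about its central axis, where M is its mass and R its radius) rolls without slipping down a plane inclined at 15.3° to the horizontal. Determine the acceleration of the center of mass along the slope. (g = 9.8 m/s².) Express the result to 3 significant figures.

Here I = 0.25MR², so the shape factor k = I/(MR²) = 0.25.
Newton's second law down the slope: Mg sinθ − f = Ma. The torque equation fR = Iα (with α = a/R) gives f = kMa.
Eliminating f: Mg sinθ = (1+k)Ma, so a = g sinθ/(1+k) = 9.8 × sin15.3° / 1.25 ≈ 2.07 m/s².

a ≈ 2.07 m/s²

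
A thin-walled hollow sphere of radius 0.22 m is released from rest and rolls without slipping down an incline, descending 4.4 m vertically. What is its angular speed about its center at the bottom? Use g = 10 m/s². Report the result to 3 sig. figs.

Here I = (2/3)MR², so the shape factor k = I/(MR²) = 2/3.
Rolling without slipping gives ω = v/R, so the total kinetic energy is ½Mv² + ½Iω² = ½(1+k)Mv² = (5/6)Mv².
Energy conservation Mgh = ½(1+k)Mv² gives v = √(2gh/(1+k)) = √(2 × 10 × 4.4 / 1.667) = 7.266 m/s.
The angular speed follows from ω = v/R = 7.266/0.22 ≈ 33.0 rad/s.

ω ≈ 33.0 rad/s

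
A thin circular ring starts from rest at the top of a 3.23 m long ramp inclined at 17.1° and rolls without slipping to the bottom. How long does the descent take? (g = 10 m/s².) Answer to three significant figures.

For this body I = MR², i.e. k = I/(MR²) = 1.
Newton's second law down the slope: Mg sinθ − f = Ma. The torque equation fR = Iα (with α = a/R) gives f = kMa.
Hence a = g sinθ/(1+k) = 10×sin17.1°/2 = 1.47 m/s².
Starting from rest, L = ½at², so t = √(2L/a) = √(2×3.23/1.47) ≈ 2.10 s.

t ≈ 2.10 s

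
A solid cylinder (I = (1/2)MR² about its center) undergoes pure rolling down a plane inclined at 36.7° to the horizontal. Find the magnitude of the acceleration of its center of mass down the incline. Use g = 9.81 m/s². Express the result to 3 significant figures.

The moment of inertia is (1/2)MR², giving k ≡ I/(MR²) = 0.5.
Translational: Mg sinθ − f = Ma. Rotational about the CM: fR = Iα = kMRa, so f = kMa.
Eliminating f: Mg sinθ = (1+k)Ma, so a = g sinθ/(1+k) = 9.81 × sin36.7° / 1.5 ≈ 3.91 m/s².

a ≈ 3.91 m/s²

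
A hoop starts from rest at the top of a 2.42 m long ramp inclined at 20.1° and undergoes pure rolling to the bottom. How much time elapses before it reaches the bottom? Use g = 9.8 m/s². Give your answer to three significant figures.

t ≈ 1.70 s

The moment of inertia is MR², giving k ≡ I/(MR²) = 1.
Along the incline Mg sinθ − f = Ma, and torque about the center fR = Iα = kMR²(a/R) gives f = kMa.
Hence a = g sinθ/(1+k) = 9.8×sin20.1°/2 = 1.684 m/s².
Starting from rest, L = ½at², so t = √(2L/a) = √(2×2.42/1.684) ≈ 1.70 s.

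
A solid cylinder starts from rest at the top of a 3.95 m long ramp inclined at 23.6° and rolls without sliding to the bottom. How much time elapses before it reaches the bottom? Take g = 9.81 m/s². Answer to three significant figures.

t ≈ 1.74 s

The moment of inertia is (1/2)MR², giving k ≡ I/(MR²) = 0.5.
Translational: Mg sinθ − f = Ma. Rotational about the CM: fR = Iα = kMRa, so f = kMa.
Hence a = g sinθ/(1+k) = 9.81×sin23.6°/1.5 = 2.618 m/s².
With constant a from rest, t = √(2L/a) = √(2·3.95/2.618) ≈ 1.74 s.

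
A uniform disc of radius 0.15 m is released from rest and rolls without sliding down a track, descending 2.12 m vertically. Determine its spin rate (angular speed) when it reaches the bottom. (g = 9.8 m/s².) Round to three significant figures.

ω ≈ 35.1 rad/s

Here I = (1/2)MR², so the shape factor k = I/(MR²) = 0.5.
Pure rolling means v = ωR; then KE = ½Mv² + ½I(v/R)² = ½(1+k)Mv² = (3/4)Mv².
Energy conservation Mgh = ½(1+k)Mv² gives v = √(2gh/(1+k)) = √(2 × 9.8 × 2.12 / 1.5) = 5.263 m/s.
Then ω = v/R = 5.263 / 0.15 ≈ 35.1 rad/s.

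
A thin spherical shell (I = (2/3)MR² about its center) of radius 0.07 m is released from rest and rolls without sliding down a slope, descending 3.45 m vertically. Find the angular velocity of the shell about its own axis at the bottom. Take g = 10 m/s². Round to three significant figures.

ω ≈ 91.9 rad/s

Here I = (2/3)MR², so the shape factor k = I/(MR²) = 2/3.
The rolling condition ω = v/R makes the rotational term ½I(v/R)² = ½kMv², so KE_total = ½(1+k)Mv² = (5/6)Mv².
Energy conservation Mgh = ½(1+k)Mv² gives v = √(2gh/(1+k)) = √(2 × 10 × 3.45 / 1.667) = 6.434 m/s.
Then ω = v/R = 6.434 / 0.07 ≈ 91.9 rad/s.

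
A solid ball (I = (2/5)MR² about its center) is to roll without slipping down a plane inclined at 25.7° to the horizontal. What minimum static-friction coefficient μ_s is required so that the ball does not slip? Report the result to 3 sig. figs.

μ_min ≈ 0.138

The moment of inertia is (2/5)MR², giving k ≡ I/(MR²) = 0.4.
Along the incline Mg sinθ − f = Ma, and torque about the center fR = Iα = kMR²(a/R) gives f = kMa.
These give a = g sinθ/(1+k) and the required friction f = kMg sinθ/(1+k).
With N = Mg cosθ, the no-slip condition f ≤ μN gives μ_min = f/N = k tanθ/(1+k).
μ_min = 0.4 × tan25.7° / 1.4 ≈ 0.138.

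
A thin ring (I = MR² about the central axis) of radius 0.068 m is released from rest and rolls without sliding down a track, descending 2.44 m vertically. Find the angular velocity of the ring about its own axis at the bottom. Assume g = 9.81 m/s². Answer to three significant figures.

ω ≈ 71.9 rad/s

With I = MR², the ratio k = I/(MR²) is 1.
The rolling condition ω = v/R makes the rotational term ½I(v/R)² = ½kMv², so KE_total = ½(1+k)Mv² = Mv².
Energy conservation Mgh = ½(1+k)Mv² gives v = √(2gh/(1+k)) = √(2 × 9.81 × 2.44 / 2) = 4.892 m/s.
Then ω = v/R = 4.892 / 0.068 ≈ 71.9 rad/s.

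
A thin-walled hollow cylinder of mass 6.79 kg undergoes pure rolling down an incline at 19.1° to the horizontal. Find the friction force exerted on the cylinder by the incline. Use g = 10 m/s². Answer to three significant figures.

f ≈ 11.1 N

With I = MR², the ratio k = I/(MR²) is 1.
Translational: Mg sinθ − f = Ma. Rotational about the CM: fR = Iα = kMRa, so f = kMa.
Combining, a = g sinθ/(1+k) and f = kMa = kMg sinθ/(1+k).
f = 1 × 6.79 × 10 × sin19.1° / 2 ≈ 11.1 N.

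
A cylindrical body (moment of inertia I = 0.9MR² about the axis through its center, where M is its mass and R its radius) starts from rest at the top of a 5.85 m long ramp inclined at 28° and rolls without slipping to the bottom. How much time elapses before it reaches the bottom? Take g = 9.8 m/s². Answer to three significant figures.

With I = 0.9MR², the ratio k = I/(MR²) is 0.9.
Newton's second law down the slope: Mg sinθ − f = Ma. The torque equation fR = Iα (with α = a/R) gives f = kMa.
Hence a = g sinθ/(1+k) = 9.8×sin28°/1.9 = 2.421 m/s².
Starting from rest, L = ½at², so t = √(2L/a) = √(2×5.85/2.421) ≈ 2.20 s.

t ≈ 2.20 s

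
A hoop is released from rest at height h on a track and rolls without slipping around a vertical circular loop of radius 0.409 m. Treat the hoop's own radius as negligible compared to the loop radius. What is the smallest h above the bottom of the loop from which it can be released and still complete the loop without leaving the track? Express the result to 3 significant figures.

With I = MR², the ratio k = I/(MR²) is 1.
At the top of the loop, the minimum-contact condition is Mg = Mv_top²/r, so v_top² = gr.
With ω = v/R, the kinetic energy at speed v is ½(1+k)Mv² = Mv².
Energy conservation from release (height h) to the top (height 2r): Mgh = Mg(2r) + M·gr.
Thus h_min = 2r + (1+k)r/2 = r(2 + 2/2) = 0.409 × 3 ≈ 1.23 m.

h_min ≈ 1.23 m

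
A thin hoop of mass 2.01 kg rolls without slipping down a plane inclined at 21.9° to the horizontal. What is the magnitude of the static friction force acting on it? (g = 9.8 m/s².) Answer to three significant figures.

With I = MR², the ratio k = I/(MR²) is 1.
Translational: Mg sinθ − f = Ma. Rotational about the CM: fR = Iα = kMRa, so f = kMa.
Combining, a = g sinθ/(1+k) and f = kMa = kMg sinθ/(1+k).
f = 1 × 2.01 × 9.8 × sin21.9° / 2 ≈ 3.67 N.

f ≈ 3.67 N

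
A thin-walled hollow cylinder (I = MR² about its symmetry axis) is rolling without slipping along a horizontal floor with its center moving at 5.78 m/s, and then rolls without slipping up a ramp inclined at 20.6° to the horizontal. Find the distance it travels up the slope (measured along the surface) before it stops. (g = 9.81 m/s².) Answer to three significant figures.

d ≈ 9.68 m

The moment of inertia is MR², giving k ≡ I/(MR²) = 1.
Since it rolls without slipping, ω = v/R and KE = ½Mv² + ½Iω² = ½(1+k)Mv² = Mv².
Setting this equal to Mgh gives the vertical rise h = (1+k)v₀²/(2g) = 2×5.78²/(2×9.81) = 3.406 m.
Along the incline, d = h/sinθ = 3.406/sin20.6° ≈ 9.68 m.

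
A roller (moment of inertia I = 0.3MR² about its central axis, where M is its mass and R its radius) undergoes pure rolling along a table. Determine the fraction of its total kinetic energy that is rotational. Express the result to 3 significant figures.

With I = 0.3MR², the ratio k = I/(MR²) is 0.3.
With ω = v/R, KE_trans = ½Mv² and KE_rot = ½Iω² = ½kMv², so KE_total = ½(1+k)Mv².
The rotational fraction is therefore k/(1+k) = 0.3/1.3 ≈ 0.231.

fraction ≈ 0.231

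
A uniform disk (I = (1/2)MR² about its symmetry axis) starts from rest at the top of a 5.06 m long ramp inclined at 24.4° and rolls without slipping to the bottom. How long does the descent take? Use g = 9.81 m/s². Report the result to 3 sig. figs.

For this body I = (1/2)MR², i.e. k = I/(MR²) = 0.5.
Translational: Mg sinθ − f = Ma. Rotational about the CM: fR = Iα = kMRa, so f = kMa.
Hence a = g sinθ/(1+k) = 9.81×sin24.4°/1.5 = 2.702 m/s².
Starting from rest, L = ½at², so t = √(2L/a) = √(2×5.06/2.702) ≈ 1.94 s.

t ≈ 1.94 s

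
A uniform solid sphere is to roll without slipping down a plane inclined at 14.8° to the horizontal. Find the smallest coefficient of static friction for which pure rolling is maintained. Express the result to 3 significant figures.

Here I = (2/5)MR², so the shape factor k = I/(MR²) = 0.4.
Translational: Mg sinθ − f = Ma. Rotational about the CM: fR = Iα = kMRa, so f = kMa.
These give a = g sinθ/(1+k) and the required friction f = kMg sinθ/(1+k).
With N = Mg cosθ, the no-slip condition f ≤ μN gives μ_min = f/N = k tanθ/(1+k).
μ_min = 0.4 × tan14.8° / 1.4 ≈ 0.0755.

μ_min ≈ 0.0755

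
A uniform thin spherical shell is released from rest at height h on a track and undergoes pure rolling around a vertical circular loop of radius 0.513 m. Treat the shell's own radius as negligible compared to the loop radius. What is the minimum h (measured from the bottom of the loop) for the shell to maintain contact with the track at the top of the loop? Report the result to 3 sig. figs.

Here I = (2/3)MR², so the shape factor k = I/(MR²) = 2/3.
At the top of the loop, the minimum-contact condition is Mg = Mv_top²/r, so v_top² = gr.
With ω = v/R, the kinetic energy at speed v is ½(1+k)Mv² = (5/6)Mv².
Energy conservation from release (height h) to the top (height 2r): Mgh = Mg(2r) + (5/6)M·gr.
Thus h_min = 2r + (1+k)r/2 = r(2 + 1.667/2) = 0.513 × 2.833 ≈ 1.45 m.

h_min ≈ 1.45 m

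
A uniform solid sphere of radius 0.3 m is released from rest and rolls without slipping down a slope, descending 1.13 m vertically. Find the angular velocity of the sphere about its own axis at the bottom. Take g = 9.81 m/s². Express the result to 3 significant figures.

With I = (2/5)MR², the ratio k = I/(MR²) is 0.4.
Rolling without slipping gives ω = v/R, so the total kinetic energy is ½Mv² + ½Iω² = ½(1+k)Mv² = (7/10)Mv².
Energy conservation Mgh = ½(1+k)Mv² gives v = √(2gh/(1+k)) = √(2 × 9.81 × 1.13 / 1.4) = 3.979 m/s.
The angular speed follows from ω = v/R = 3.979/0.3 ≈ 13.3 rad/s.

ω ≈ 13.3 rad/s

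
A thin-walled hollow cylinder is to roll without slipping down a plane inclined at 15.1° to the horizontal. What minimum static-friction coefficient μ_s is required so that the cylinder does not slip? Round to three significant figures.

μ_min ≈ 0.135

For this body I = MR², i.e. k = I/(MR²) = 1.
Translational: Mg sinθ − f = Ma. Rotational about the CM: fR = Iα = kMRa, so f = kMa.
These give a = g sinθ/(1+k) and the required friction f = kMg sinθ/(1+k).
With N = Mg cosθ, the no-slip condition f ≤ μN gives μ_min = f/N = k tanθ/(1+k).
μ_min = 1 × tan15.1° / 2 ≈ 0.135.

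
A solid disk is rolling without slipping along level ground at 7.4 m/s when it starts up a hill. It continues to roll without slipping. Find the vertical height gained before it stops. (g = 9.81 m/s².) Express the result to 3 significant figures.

For this body I = (1/2)MR², i.e. k = I/(MR²) = 0.5.
Pure rolling means v = ωR; then KE = ½Mv² + ½I(v/R)² = ½(1+k)Mv² = (3/4)Mv².
At the top the kinetic energy is zero, so (3/4)Mv₀² = Mgh.
Thus h = (1+k)v₀²/(2g) = 1.5 × 7.4² / (2 × 9.81) ≈ 4.19 m.

h ≈ 4.19 m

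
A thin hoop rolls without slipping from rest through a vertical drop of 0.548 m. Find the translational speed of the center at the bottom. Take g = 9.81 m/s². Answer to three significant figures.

v ≈ 2.32 m/s

Here I = MR², so the shape factor k = I/(MR²) = 1.
Pure rolling means v = ωR; then KE = ½Mv² + ½I(v/R)² = ½(1+k)Mv² = Mv².
Setting Mgh = Mv² gives v = √(2gh/(1+k)) = √(2·9.81·0.548/2) ≈ 2.32 m/s.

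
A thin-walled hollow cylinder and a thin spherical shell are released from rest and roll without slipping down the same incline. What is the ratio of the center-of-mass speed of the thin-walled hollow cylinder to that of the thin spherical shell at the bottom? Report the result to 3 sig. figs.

v_ratio ≈ 0.913

Each satisfies Mgh = ½(1+k)Mv² with k = I/(MR²), so v ∝ 1/√(1+k).
For the thin-walled hollow cylinder k = 1; for the thin spherical shell k = 2/3.
v₁/v₂ = √((1+k₂)/(1+k₁)) = √(1.667/2) ≈ 0.913.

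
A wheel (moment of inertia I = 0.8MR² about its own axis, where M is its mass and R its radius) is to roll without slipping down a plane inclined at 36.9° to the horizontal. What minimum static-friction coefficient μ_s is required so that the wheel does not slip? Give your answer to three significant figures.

With I = 0.8MR², the ratio k = I/(MR²) is 0.8.
Newton's second law down the slope: Mg sinθ − f = Ma. The torque equation fR = Iα (with α = a/R) gives f = kMa.
These give a = g sinθ/(1+k) and the required friction f = kMg sinθ/(1+k).
With N = Mg cosθ, the no-slip condition f ≤ μN gives μ_min = f/N = k tanθ/(1+k).
μ_min = 0.8 × tan36.9° / 1.8 ≈ 0.334.

μ_min ≈ 0.334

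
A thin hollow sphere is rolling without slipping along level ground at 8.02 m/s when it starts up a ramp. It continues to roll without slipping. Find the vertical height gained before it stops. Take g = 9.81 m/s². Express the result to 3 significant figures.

For this body I = (2/3)MR², i.e. k = I/(MR²) = 2/3.
Rolling without slipping gives ω = v/R, so the total kinetic energy is ½Mv² + ½Iω² = ½(1+k)Mv² = (5/6)Mv².
All of this converts to potential energy at the highest point: (5/6)Mv₀² = Mgh.
Thus h = (1+k)v₀²/(2g) = 1.667 × 8.02² / (2 × 9.81) ≈ 5.46 m.

h ≈ 5.46 m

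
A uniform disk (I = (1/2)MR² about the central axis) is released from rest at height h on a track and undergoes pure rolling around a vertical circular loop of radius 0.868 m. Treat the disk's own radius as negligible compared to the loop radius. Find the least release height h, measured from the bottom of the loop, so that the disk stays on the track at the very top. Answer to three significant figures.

For this body I = (1/2)MR², i.e. k = I/(MR²) = 0.5.
At the top, contact is just lost when gravity alone supplies the centripetal force: Mg = Mv_top²/r, i.e. v_top² = gr.
With ω = v/R, the kinetic energy at speed v is ½(1+k)Mv² = (3/4)Mv².
Energy conservation from release (height h) to the top (height 2r): Mgh = Mg(2r) + (3/4)M·gr.
Thus h_min = 2r + (1+k)r/2 = r(2 + 1.5/2) = 0.868 × 2.75 ≈ 2.39 m.

h_min ≈ 2.39 m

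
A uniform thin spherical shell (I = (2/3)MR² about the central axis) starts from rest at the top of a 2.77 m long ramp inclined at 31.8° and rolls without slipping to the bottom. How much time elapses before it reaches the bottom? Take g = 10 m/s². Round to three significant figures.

t ≈ 1.32 s

With I = (2/3)MR², the ratio k = I/(MR²) is 2/3.
Along the incline Mg sinθ − f = Ma, and torque about the center fR = Iα = kMR²(a/R) gives f = kMa.
Hence a = g sinθ/(1+k) = 10×sin31.8°/1.667 = 3.162 m/s².
With constant a from rest, t = √(2L/a) = √(2·2.77/3.162) ≈ 1.32 s.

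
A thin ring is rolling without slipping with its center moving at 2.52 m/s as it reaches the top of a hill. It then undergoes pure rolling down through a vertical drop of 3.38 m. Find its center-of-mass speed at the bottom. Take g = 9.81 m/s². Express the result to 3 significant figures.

For this body I = MR², i.e. k = I/(MR²) = 1.
Rolling without slipping gives ω = v/R, so the total kinetic energy is ½Mv² + ½Iω² = ½(1+k)Mv² = Mv².
Energy conservation: Mv₀² + Mgh = Mv², so v² = v₀² + 2gh/(1+k).
v = √(2.52² + 2×9.81×3.38/2) = √39.51 ≈ 6.29 m/s.

v ≈ 6.29 m/s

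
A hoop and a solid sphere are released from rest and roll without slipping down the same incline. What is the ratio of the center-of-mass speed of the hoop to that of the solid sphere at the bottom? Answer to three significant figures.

v_ratio ≈ 0.837

Each satisfies Mgh = ½(1+k)Mv² with k = I/(MR²), so v ∝ 1/√(1+k).
For the hoop k = 1; for the solid sphere k = 0.4.
v₁/v₂ = √((1+k₂)/(1+k₁)) = √(1.4/2) ≈ 0.837.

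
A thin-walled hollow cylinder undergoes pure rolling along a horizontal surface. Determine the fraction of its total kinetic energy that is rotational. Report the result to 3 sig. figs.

For this body I = MR², i.e. k = I/(MR²) = 1.
Since ω = v/R, the translational part is ½Mv² and the rotational part is ½I(v/R)² = ½kMv²; the total is ½(1+k)Mv².
The rotational fraction is therefore k/(1+k) = 1/2 ≈ 0.500.

fraction ≈ 0.500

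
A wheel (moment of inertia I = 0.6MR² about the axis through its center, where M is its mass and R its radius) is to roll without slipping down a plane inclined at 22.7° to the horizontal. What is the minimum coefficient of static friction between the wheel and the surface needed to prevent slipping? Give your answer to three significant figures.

μ_min ≈ 0.157

The moment of inertia is 0.6MR², giving k ≡ I/(MR²) = 0.6.
Translational: Mg sinθ − f = Ma. Rotational about the CM: fR = Iα = kMRa, so f = kMa.
These give a = g sinθ/(1+k) and the required friction f = kMg sinθ/(1+k).
The normal force is N = Mg cosθ, so μ_min = f/N = k tanθ/(1+k).
μ_min = 0.6 × tan22.7° / 1.6 ≈ 0.157.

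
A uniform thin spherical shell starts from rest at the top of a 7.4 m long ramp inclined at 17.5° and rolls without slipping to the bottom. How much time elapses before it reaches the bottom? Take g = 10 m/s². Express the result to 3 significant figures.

t ≈ 2.86 s

With I = (2/3)MR², the ratio k = I/(MR²) is 2/3.
Translational: Mg sinθ − f = Ma. Rotational about the CM: fR = Iα = kMRa, so f = kMa.
Hence a = g sinθ/(1+k) = 10×sin17.5°/1.667 = 1.804 m/s².
Starting from rest, L = ½at², so t = √(2L/a) = √(2×7.4/1.804) ≈ 2.86 s.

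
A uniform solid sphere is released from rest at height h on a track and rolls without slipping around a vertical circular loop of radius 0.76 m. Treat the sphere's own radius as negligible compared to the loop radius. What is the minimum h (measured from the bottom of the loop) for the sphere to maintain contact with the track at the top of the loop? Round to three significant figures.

h_min ≈ 2.05 m

The moment of inertia is (2/5)MR², giving k ≡ I/(MR²) = 0.4.
At the top of the loop, the minimum-contact condition is Mg = Mv_top²/r, so v_top² = gr.
With ω = v/R, the kinetic energy at speed v is ½(1+k)Mv² = (7/10)Mv².
Energy conservation from release (height h) to the top (height 2r): Mgh = Mg(2r) + (7/10)M·gr.
Thus h_min = 2r + (1+k)r/2 = r(2 + 1.4/2) = 0.76 × 2.7 ≈ 2.05 m.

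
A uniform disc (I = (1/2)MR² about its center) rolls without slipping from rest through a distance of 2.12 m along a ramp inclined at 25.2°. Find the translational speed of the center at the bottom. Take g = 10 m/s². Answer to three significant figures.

v ≈ 3.47 m/s

For this body I = (1/2)MR², i.e. k = I/(MR²) = 0.5.
Rolling without slipping gives ω = v/R, so the total kinetic energy is ½Mv² + ½Iω² = ½(1+k)Mv² = (3/4)Mv².
The vertical drop is h = L sinθ = 2.12 × sin25.2° = 0.9027 m.
Energy conservation: Mgh = (3/4)Mv², so v = √(2gh/(1+k)) = √(2 × 10 × 0.9027 / 1.5) ≈ 3.47 m/s.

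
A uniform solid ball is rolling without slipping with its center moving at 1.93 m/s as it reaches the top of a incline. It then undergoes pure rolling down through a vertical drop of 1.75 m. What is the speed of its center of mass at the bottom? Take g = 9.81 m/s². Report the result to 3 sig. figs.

v ≈ 5.32 m/s

With I = (2/5)MR², the ratio k = I/(MR²) is 0.4.
The rolling condition ω = v/R makes the rotational term ½I(v/R)² = ½kMv², so KE_total = ½(1+k)Mv² = (7/10)Mv².
Conserving energy between top and bottom: (7/10)Mv² = (7/10)Mv₀² + Mgh, hence v² = v₀² + 2gh/(1+k).
v = √(1.93² + 2×9.81×1.75/1.4) = √28.25 ≈ 5.32 m/s.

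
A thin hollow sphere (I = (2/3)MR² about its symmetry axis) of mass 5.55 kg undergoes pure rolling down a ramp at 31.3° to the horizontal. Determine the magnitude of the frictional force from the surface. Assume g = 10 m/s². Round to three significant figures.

f ≈ 11.5 N

Here I = (2/3)MR², so the shape factor k = I/(MR²) = 2/3.
Translational: Mg sinθ − f = Ma. Rotational about the CM: fR = Iα = kMRa, so f = kMa.
Combining, a = g sinθ/(1+k) and f = kMa = kMg sinθ/(1+k).
f = (2/3) × 5.55 × 10 × sin31.3° / 1.667 ≈ 11.5 N.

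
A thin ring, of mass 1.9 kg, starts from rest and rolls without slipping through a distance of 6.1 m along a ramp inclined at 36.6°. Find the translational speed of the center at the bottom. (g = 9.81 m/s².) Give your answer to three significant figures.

The moment of inertia is MR², giving k ≡ I/(MR²) = 1.
Pure rolling means v = ωR; then KE = ½Mv² + ½I(v/R)² = ½(1+k)Mv² = Mv².
The vertical drop is h = L sinθ = 6.1 × sin36.6° = 3.637 m.
Energy conservation: Mgh = Mv², so v = √(2gh/(1+k)) = √(2 × 9.81 × 3.637 / 2) ≈ 5.97 m/s.

v ≈ 5.97 m/s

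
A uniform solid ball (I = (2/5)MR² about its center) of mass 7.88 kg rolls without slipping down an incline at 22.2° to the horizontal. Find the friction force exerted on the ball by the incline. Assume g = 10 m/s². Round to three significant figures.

f ≈ 8.51 N

Here I = (2/5)MR², so the shape factor k = I/(MR²) = 0.4.
Along the incline Mg sinθ − f = Ma, and torque about the center fR = Iα = kMR²(a/R) gives f = kMa.
Combining, a = g sinθ/(1+k) and f = kMa = kMg sinθ/(1+k).
f = 0.4 × 7.88 × 10 × sin22.2° / 1.4 ≈ 8.51 N.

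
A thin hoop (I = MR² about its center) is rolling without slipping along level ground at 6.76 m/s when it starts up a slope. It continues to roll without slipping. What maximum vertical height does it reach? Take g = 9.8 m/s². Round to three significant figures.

The moment of inertia is MR², giving k ≡ I/(MR²) = 1.
Since it rolls without slipping, ω = v/R and KE = ½Mv² + ½Iω² = ½(1+k)Mv² = Mv².
At the top the kinetic energy is zero, so Mv₀² = Mgh.
Thus h = (1+k)v₀²/(2g) = 2 × 6.76² / (2 × 9.8) ≈ 4.66 m.

h ≈ 4.66 m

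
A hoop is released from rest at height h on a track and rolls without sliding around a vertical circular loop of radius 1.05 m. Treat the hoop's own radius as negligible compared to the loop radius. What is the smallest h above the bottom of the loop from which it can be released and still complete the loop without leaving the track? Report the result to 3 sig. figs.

h_min ≈ 3.15 m

Here I = MR², so the shape factor k = I/(MR²) = 1.
At the top, contact is just lost when gravity alone supplies the centripetal force: Mg = Mv_top²/r, i.e. v_top² = gr.
With ω = v/R, the kinetic energy at speed v is ½(1+k)Mv² = Mv².
Energy conservation from release (height h) to the top (height 2r): Mgh = Mg(2r) + M·gr.
Thus h_min = 2r + (1+k)r/2 = r(2 + 2/2) = 1.05 × 3 ≈ 3.15 m.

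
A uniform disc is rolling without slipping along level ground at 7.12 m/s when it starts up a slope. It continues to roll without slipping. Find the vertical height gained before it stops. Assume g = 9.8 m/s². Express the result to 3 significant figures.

With I = (1/2)MR², the ratio k = I/(MR²) is 0.5.
Pure rolling means v = ωR; then KE = ½Mv² + ½I(v/R)² = ½(1+k)Mv² = (3/4)Mv².
All of this converts to potential energy at the highest point: (3/4)Mv₀² = Mgh.
Thus h = (1+k)v₀²/(2g) = 1.5 × 7.12² / (2 × 9.8) ≈ 3.88 m.

h ≈ 3.88 m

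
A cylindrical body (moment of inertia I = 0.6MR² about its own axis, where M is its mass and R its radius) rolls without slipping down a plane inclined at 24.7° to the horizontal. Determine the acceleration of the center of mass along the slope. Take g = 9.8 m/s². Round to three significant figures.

For this body I = 0.6MR², i.e. k = I/(MR²) = 0.6.
Along the incline Mg sinθ − f = Ma, and torque about the center fR = Iα = kMR²(a/R) gives f = kMa.
Eliminating f: Mg sinθ = (1+k)Ma, so a = g sinθ/(1+k) = 9.8 × sin24.7° / 1.6 ≈ 2.56 m/s².

a ≈ 2.56 m/s²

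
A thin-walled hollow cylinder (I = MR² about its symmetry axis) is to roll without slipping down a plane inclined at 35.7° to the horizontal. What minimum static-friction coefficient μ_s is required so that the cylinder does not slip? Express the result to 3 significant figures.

μ_min ≈ 0.359

For this body I = MR², i.e. k = I/(MR²) = 1.
Translational: Mg sinθ − f = Ma. Rotational about the CM: fR = Iα = kMRa, so f = kMa.
These give a = g sinθ/(1+k) and the required friction f = kMg sinθ/(1+k).
The normal force is N = Mg cosθ, so μ_min = f/N = k tanθ/(1+k).
μ_min = 1 × tan35.7° / 2 ≈ 0.359.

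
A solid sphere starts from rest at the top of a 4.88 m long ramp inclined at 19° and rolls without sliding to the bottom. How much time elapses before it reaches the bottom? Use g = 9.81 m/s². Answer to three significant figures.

t ≈ 2.07 s

Here I = (2/5)MR², so the shape factor k = I/(MR²) = 0.4.
Along the incline Mg sinθ − f = Ma, and torque about the center fR = Iα = kMR²(a/R) gives f = kMa.
Hence a = g sinθ/(1+k) = 9.81×sin19°/1.4 = 2.281 m/s².
Starting from rest, L = ½at², so t = √(2L/a) = √(2×4.88/2.281) ≈ 2.07 s.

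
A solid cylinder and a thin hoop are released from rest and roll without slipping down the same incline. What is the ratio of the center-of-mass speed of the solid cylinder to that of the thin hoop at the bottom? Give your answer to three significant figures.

Each satisfies Mgh = ½(1+k)Mv² with k = I/(MR²), so v ∝ 1/√(1+k).
For the solid cylinder k = 0.5; for the thin hoop k = 1.
v₁/v₂ = √((1+k₂)/(1+k₁)) = √(2/1.5) ≈ 1.15.

v_ratio ≈ 1.15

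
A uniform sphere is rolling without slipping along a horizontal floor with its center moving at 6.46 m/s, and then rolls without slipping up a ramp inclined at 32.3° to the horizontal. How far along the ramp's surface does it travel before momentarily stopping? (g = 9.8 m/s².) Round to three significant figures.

d ≈ 5.58 m

With I = (2/5)MR², the ratio k = I/(MR²) is 0.4.
Pure rolling means v = ωR; then KE = ½Mv² + ½I(v/R)² = ½(1+k)Mv² = (7/10)Mv².
Setting this equal to Mgh gives the vertical rise h = (1+k)v₀²/(2g) = 1.4×6.46²/(2×9.8) = 2.981 m.
Along the incline, d = h/sinθ = 2.981/sin32.3° ≈ 5.58 m.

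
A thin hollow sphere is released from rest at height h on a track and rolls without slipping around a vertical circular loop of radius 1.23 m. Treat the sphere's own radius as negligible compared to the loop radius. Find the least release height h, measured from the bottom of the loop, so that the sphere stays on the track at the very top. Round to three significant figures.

h_min ≈ 3.49 m

Here I = (2/3)MR², so the shape factor k = I/(MR²) = 2/3.
At the top, contact is just lost when gravity alone supplies the centripetal force: Mg = Mv_top²/r, i.e. v_top² = gr.
With ω = v/R, the kinetic energy at speed v is ½(1+k)Mv² = (5/6)Mv².
Energy conservation from release (height h) to the top (height 2r): Mgh = Mg(2r) + (5/6)M·gr.
Thus h_min = 2r + (1+k)r/2 = r(2 + 1.667/2) = 1.23 × 2.833 ≈ 3.49 m.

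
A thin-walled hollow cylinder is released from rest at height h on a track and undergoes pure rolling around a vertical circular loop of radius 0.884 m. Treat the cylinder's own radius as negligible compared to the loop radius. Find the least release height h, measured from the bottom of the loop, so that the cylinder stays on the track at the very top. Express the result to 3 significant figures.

h_min ≈ 2.65 m

Here I = MR², so the shape factor k = I/(MR²) = 1.
At the top, contact is just lost when gravity alone supplies the centripetal force: Mg = Mv_top²/r, i.e. v_top² = gr.
With ω = v/R, the kinetic energy at speed v is ½(1+k)Mv² = Mv².
Energy conservation from release (height h) to the top (height 2r): Mgh = Mg(2r) + M·gr.
Thus h_min = 2r + (1+k)r/2 = r(2 + 2/2) = 0.884 × 3 ≈ 2.65 m.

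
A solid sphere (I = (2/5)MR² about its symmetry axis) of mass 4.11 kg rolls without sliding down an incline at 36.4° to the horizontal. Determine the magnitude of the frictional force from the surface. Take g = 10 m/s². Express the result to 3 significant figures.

f ≈ 6.97 N

Here I = (2/5)MR², so the shape factor k = I/(MR²) = 0.4.
Along the incline Mg sinθ − f = Ma, and torque about the center fR = Iα = kMR²(a/R) gives f = kMa.
Combining, a = g sinθ/(1+k) and f = kMa = kMg sinθ/(1+k).
f = 0.4 × 4.11 × 10 × sin36.4° / 1.4 ≈ 6.97 N.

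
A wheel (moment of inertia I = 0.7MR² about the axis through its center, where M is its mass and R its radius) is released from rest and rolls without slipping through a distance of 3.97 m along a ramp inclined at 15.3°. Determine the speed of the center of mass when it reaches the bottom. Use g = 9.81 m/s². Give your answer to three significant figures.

v ≈ 3.48 m/s

The moment of inertia is 0.7MR², giving k ≡ I/(MR²) = 0.7.
Pure rolling means v = ωR; then KE = ½Mv² + ½I(v/R)² = ½(1+k)Mv² = (17/20)Mv².
The vertical drop is h = L sinθ = 3.97 × sin15.3° = 1.048 m.
Setting Mgh = (17/20)Mv² gives v = √(2gh/(1+k)) = √(2·9.81·1.048/1.7) ≈ 3.48 m/s.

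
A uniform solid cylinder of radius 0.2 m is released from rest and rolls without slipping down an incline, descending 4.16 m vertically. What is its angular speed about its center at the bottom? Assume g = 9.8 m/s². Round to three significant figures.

For this body I = (1/2)MR², i.e. k = I/(MR²) = 0.5.
The rolling condition ω = v/R makes the rotational term ½I(v/R)² = ½kMv², so KE_total = ½(1+k)Mv² = (3/4)Mv².
Energy conservation Mgh = ½(1+k)Mv² gives v = √(2gh/(1+k)) = √(2 × 9.8 × 4.16 / 1.5) = 7.373 m/s.
Then ω = v/R = 7.373 / 0.2 ≈ 36.9 rad/s.

ω ≈ 36.9 rad/s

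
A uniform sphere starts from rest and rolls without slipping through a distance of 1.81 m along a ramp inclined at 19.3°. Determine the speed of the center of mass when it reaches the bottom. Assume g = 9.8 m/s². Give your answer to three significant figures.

v ≈ 2.89 m/s

With I = (2/5)MR², the ratio k = I/(MR²) is 0.4.
The rolling condition ω = v/R makes the rotational term ½I(v/R)² = ½kMv², so KE_total = ½(1+k)Mv² = (7/10)Mv².
The vertical drop is h = L sinθ = 1.81 × sin19.3° = 0.5982 m.
Setting Mgh = (7/10)Mv² gives v = √(2gh/(1+k)) = √(2·9.8·0.5982/1.4) ≈ 2.89 m/s.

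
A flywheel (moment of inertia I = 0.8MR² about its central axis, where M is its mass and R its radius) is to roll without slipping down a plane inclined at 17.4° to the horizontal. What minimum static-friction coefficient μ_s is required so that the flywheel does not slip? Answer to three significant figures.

Here I = 0.8MR², so the shape factor k = I/(MR²) = 0.8.
Along the incline Mg sinθ − f = Ma, and torque about the center fR = Iα = kMR²(a/R) gives f = kMa.
These give a = g sinθ/(1+k) and the required friction f = kMg sinθ/(1+k).
With N = Mg cosθ, the no-slip condition f ≤ μN gives μ_min = f/N = k tanθ/(1+k).
μ_min = 0.8 × tan17.4° / 1.8 ≈ 0.139.

μ_min ≈ 0.139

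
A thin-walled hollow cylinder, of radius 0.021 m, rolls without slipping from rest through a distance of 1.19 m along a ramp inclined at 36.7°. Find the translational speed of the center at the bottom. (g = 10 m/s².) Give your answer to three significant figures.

v ≈ 2.67 m/s

The moment of inertia is MR², giving k ≡ I/(MR²) = 1.
Pure rolling means v = ωR; then KE = ½Mv² + ½I(v/R)² = ½(1+k)Mv² = Mv².
The vertical drop is h = L sinθ = 1.19 × sin36.7° = 0.7112 m.
Energy conservation: Mgh = Mv², so v = √(2gh/(1+k)) = √(2 × 10 × 0.7112 / 2) ≈ 2.67 m/s.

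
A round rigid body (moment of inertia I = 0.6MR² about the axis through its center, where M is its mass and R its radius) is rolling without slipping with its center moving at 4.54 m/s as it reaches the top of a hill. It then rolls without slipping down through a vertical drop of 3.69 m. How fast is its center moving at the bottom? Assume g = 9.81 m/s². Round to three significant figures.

v ≈ 8.12 m/s

For this body I = 0.6MR², i.e. k = I/(MR²) = 0.6.
The rolling condition ω = v/R makes the rotational term ½I(v/R)² = ½kMv², so KE_total = ½(1+k)Mv² = (4/5)Mv².
Conserving energy between top and bottom: (4/5)Mv² = (4/5)Mv₀² + Mgh, hence v² = v₀² + 2gh/(1+k).
v = √(4.54² + 2×9.81×3.69/1.6) = √65.86 ≈ 8.12 m/s.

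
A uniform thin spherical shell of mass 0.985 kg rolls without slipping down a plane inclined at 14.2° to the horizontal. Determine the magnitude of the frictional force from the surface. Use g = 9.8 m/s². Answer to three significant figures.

f ≈ 0.947 N

The moment of inertia is (2/3)MR², giving k ≡ I/(MR²) = 2/3.
Newton's second law down the slope: Mg sinθ − f = Ma. The torque equation fR = Iα (with α = a/R) gives f = kMa.
Combining, a = g sinθ/(1+k) and f = kMa = kMg sinθ/(1+k).
f = (2/3) × 0.985 × 9.8 × sin14.2° / 1.667 ≈ 0.947 N.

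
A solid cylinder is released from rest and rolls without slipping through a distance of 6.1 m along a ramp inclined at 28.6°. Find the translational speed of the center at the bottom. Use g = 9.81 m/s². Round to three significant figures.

For this body I = (1/2)MR², i.e. k = I/(MR²) = 0.5.
Rolling without slipping gives ω = v/R, so the total kinetic energy is ½Mv² + ½Iω² = ½(1+k)Mv² = (3/4)Mv².
The vertical drop is h = L sinθ = 6.1 × sin28.6° = 2.92 m.
Setting Mgh = (3/4)Mv² gives v = √(2gh/(1+k)) = √(2·9.81·2.92/1.5) ≈ 6.18 m/s.

v ≈ 6.18 m/s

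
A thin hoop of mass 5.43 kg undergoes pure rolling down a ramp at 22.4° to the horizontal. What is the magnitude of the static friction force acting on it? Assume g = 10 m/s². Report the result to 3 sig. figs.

f ≈ 10.3 N

For this body I = MR², i.e. k = I/(MR²) = 1.
Translational: Mg sinθ − f = Ma. Rotational about the CM: fR = Iα = kMRa, so f = kMa.
Combining, a = g sinθ/(1+k) and f = kMa = kMg sinθ/(1+k).
f = 1 × 5.43 × 10 × sin22.4° / 2 ≈ 10.3 N.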